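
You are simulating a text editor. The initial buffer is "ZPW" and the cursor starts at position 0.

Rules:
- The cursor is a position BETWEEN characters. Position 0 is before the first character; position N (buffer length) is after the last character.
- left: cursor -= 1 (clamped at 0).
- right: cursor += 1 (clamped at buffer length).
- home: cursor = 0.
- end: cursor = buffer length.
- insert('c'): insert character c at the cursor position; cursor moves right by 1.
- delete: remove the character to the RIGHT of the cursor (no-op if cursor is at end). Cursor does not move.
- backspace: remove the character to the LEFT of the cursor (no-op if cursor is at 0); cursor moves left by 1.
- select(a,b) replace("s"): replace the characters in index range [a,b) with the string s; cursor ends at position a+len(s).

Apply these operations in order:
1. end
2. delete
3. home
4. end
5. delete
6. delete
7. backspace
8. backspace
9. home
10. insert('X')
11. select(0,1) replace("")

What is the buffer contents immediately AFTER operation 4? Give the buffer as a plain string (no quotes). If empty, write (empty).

Answer: ZPW

Derivation:
After op 1 (end): buf='ZPW' cursor=3
After op 2 (delete): buf='ZPW' cursor=3
After op 3 (home): buf='ZPW' cursor=0
After op 4 (end): buf='ZPW' cursor=3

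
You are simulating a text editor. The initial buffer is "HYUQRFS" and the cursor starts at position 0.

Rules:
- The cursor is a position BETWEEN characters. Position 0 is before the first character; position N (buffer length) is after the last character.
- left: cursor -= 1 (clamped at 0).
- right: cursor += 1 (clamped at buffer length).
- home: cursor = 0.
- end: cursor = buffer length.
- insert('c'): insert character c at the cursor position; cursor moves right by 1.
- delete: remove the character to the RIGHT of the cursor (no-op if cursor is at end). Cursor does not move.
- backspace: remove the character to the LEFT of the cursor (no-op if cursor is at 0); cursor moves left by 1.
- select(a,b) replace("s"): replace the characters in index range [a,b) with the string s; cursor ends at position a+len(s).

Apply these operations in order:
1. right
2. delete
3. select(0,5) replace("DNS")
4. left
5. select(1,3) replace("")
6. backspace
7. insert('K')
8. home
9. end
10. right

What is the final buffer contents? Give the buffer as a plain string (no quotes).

After op 1 (right): buf='HYUQRFS' cursor=1
After op 2 (delete): buf='HUQRFS' cursor=1
After op 3 (select(0,5) replace("DNS")): buf='DNSS' cursor=3
After op 4 (left): buf='DNSS' cursor=2
After op 5 (select(1,3) replace("")): buf='DS' cursor=1
After op 6 (backspace): buf='S' cursor=0
After op 7 (insert('K')): buf='KS' cursor=1
After op 8 (home): buf='KS' cursor=0
After op 9 (end): buf='KS' cursor=2
After op 10 (right): buf='KS' cursor=2

Answer: KS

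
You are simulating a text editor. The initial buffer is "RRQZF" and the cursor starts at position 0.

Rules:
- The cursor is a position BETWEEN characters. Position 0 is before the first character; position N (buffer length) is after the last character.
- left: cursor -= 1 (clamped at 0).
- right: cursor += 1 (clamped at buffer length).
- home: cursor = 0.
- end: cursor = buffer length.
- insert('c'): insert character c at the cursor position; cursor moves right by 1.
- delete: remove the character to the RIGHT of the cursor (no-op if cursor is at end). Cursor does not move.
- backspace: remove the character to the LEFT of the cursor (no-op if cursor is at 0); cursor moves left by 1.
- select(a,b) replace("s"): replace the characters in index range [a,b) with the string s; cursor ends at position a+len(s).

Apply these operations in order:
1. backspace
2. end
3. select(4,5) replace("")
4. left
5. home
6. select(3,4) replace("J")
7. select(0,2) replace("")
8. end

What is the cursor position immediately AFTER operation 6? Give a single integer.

Answer: 4

Derivation:
After op 1 (backspace): buf='RRQZF' cursor=0
After op 2 (end): buf='RRQZF' cursor=5
After op 3 (select(4,5) replace("")): buf='RRQZ' cursor=4
After op 4 (left): buf='RRQZ' cursor=3
After op 5 (home): buf='RRQZ' cursor=0
After op 6 (select(3,4) replace("J")): buf='RRQJ' cursor=4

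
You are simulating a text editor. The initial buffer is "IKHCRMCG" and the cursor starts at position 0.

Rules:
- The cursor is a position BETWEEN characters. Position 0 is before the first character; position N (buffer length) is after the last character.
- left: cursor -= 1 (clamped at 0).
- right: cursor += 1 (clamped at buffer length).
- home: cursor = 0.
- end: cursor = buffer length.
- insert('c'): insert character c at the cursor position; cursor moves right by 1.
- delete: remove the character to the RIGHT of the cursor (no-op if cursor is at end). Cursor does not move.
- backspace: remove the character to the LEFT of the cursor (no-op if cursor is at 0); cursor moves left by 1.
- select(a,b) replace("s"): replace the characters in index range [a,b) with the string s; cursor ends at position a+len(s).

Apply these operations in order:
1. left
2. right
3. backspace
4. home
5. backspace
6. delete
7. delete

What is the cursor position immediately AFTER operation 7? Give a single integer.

After op 1 (left): buf='IKHCRMCG' cursor=0
After op 2 (right): buf='IKHCRMCG' cursor=1
After op 3 (backspace): buf='KHCRMCG' cursor=0
After op 4 (home): buf='KHCRMCG' cursor=0
After op 5 (backspace): buf='KHCRMCG' cursor=0
After op 6 (delete): buf='HCRMCG' cursor=0
After op 7 (delete): buf='CRMCG' cursor=0

Answer: 0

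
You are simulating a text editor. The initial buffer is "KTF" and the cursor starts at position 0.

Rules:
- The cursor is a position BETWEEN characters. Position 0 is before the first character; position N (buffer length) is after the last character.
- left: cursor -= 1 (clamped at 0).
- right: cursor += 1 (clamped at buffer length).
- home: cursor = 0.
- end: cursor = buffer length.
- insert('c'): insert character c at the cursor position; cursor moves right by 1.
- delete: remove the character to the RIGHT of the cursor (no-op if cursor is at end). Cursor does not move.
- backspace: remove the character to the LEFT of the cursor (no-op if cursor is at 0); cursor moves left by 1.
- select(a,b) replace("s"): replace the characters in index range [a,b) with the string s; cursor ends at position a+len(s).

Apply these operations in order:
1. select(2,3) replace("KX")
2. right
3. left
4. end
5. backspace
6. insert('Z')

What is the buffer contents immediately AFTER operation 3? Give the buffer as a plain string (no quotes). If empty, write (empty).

Answer: KTKX

Derivation:
After op 1 (select(2,3) replace("KX")): buf='KTKX' cursor=4
After op 2 (right): buf='KTKX' cursor=4
After op 3 (left): buf='KTKX' cursor=3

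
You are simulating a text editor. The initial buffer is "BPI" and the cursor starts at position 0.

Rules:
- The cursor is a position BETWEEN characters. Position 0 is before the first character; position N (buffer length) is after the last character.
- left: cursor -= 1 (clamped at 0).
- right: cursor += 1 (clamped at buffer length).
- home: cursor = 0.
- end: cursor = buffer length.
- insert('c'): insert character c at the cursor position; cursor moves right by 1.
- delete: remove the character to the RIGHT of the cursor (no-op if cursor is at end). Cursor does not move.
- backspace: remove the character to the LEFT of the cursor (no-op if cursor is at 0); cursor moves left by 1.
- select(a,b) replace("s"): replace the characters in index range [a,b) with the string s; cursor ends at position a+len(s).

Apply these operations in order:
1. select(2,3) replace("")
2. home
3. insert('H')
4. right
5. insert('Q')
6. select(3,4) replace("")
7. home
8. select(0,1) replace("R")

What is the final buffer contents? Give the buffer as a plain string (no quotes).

Answer: RBQ

Derivation:
After op 1 (select(2,3) replace("")): buf='BP' cursor=2
After op 2 (home): buf='BP' cursor=0
After op 3 (insert('H')): buf='HBP' cursor=1
After op 4 (right): buf='HBP' cursor=2
After op 5 (insert('Q')): buf='HBQP' cursor=3
After op 6 (select(3,4) replace("")): buf='HBQ' cursor=3
After op 7 (home): buf='HBQ' cursor=0
After op 8 (select(0,1) replace("R")): buf='RBQ' cursor=1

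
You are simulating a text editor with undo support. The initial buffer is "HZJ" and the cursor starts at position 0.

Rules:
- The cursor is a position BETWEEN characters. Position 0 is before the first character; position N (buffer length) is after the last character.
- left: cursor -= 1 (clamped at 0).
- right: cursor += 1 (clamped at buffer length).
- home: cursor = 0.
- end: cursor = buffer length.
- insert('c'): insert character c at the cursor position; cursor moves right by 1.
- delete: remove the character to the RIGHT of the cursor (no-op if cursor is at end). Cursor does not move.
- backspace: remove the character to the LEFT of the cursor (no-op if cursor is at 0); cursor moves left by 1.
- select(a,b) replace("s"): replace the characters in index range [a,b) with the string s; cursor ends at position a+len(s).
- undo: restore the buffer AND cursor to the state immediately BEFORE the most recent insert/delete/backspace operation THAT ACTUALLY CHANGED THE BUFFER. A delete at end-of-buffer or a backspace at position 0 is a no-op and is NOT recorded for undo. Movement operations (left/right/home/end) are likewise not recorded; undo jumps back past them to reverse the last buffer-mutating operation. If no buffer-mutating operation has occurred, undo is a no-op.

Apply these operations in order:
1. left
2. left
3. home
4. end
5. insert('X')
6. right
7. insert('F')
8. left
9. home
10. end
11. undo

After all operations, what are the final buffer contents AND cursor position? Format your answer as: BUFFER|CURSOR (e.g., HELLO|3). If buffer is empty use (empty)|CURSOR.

After op 1 (left): buf='HZJ' cursor=0
After op 2 (left): buf='HZJ' cursor=0
After op 3 (home): buf='HZJ' cursor=0
After op 4 (end): buf='HZJ' cursor=3
After op 5 (insert('X')): buf='HZJX' cursor=4
After op 6 (right): buf='HZJX' cursor=4
After op 7 (insert('F')): buf='HZJXF' cursor=5
After op 8 (left): buf='HZJXF' cursor=4
After op 9 (home): buf='HZJXF' cursor=0
After op 10 (end): buf='HZJXF' cursor=5
After op 11 (undo): buf='HZJX' cursor=4

Answer: HZJX|4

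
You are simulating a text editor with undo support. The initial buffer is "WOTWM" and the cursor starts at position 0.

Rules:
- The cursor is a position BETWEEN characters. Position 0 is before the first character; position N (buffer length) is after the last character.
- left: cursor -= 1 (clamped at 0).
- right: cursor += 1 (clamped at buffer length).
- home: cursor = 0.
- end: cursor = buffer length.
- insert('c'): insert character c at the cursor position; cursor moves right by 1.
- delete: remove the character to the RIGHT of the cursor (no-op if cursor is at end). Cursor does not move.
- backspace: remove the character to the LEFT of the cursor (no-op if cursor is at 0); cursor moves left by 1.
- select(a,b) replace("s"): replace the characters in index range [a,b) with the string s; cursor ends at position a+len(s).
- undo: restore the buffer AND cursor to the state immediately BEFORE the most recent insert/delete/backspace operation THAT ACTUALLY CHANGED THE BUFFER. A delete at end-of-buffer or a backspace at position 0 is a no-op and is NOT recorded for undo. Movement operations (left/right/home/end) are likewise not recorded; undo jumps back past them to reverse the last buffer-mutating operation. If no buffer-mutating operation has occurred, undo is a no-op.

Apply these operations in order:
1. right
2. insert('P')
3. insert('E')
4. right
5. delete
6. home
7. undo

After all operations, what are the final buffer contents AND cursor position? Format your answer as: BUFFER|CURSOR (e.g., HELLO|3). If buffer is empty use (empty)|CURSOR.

After op 1 (right): buf='WOTWM' cursor=1
After op 2 (insert('P')): buf='WPOTWM' cursor=2
After op 3 (insert('E')): buf='WPEOTWM' cursor=3
After op 4 (right): buf='WPEOTWM' cursor=4
After op 5 (delete): buf='WPEOWM' cursor=4
After op 6 (home): buf='WPEOWM' cursor=0
After op 7 (undo): buf='WPEOTWM' cursor=4

Answer: WPEOTWM|4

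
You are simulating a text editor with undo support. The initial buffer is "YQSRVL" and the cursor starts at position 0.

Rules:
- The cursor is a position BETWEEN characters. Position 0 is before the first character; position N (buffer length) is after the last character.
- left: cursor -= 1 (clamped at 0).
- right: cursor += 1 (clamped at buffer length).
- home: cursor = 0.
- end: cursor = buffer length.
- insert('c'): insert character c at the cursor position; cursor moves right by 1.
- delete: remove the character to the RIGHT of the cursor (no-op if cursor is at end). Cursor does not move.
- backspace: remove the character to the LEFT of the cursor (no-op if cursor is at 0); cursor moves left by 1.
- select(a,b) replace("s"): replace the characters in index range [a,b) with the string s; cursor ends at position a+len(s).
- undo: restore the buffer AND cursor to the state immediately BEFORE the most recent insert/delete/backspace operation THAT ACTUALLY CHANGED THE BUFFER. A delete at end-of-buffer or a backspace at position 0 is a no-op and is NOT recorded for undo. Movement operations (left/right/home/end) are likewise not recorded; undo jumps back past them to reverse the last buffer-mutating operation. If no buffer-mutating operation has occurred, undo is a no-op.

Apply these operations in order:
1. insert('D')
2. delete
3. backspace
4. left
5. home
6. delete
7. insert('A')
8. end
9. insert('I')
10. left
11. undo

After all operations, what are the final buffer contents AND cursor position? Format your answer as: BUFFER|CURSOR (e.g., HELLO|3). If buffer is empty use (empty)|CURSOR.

Answer: ASRVL|5

Derivation:
After op 1 (insert('D')): buf='DYQSRVL' cursor=1
After op 2 (delete): buf='DQSRVL' cursor=1
After op 3 (backspace): buf='QSRVL' cursor=0
After op 4 (left): buf='QSRVL' cursor=0
After op 5 (home): buf='QSRVL' cursor=0
After op 6 (delete): buf='SRVL' cursor=0
After op 7 (insert('A')): buf='ASRVL' cursor=1
After op 8 (end): buf='ASRVL' cursor=5
After op 9 (insert('I')): buf='ASRVLI' cursor=6
After op 10 (left): buf='ASRVLI' cursor=5
After op 11 (undo): buf='ASRVL' cursor=5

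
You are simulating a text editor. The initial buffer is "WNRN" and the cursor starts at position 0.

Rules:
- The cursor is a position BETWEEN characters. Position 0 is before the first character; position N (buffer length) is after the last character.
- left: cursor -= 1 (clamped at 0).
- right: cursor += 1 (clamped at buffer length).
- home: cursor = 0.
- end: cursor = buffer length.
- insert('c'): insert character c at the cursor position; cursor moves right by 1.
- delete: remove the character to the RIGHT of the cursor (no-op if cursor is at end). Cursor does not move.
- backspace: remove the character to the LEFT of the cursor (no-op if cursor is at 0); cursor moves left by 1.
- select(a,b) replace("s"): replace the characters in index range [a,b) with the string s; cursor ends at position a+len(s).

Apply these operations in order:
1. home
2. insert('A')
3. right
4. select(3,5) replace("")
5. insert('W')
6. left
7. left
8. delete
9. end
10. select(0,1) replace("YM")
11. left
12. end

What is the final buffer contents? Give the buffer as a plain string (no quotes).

After op 1 (home): buf='WNRN' cursor=0
After op 2 (insert('A')): buf='AWNRN' cursor=1
After op 3 (right): buf='AWNRN' cursor=2
After op 4 (select(3,5) replace("")): buf='AWN' cursor=3
After op 5 (insert('W')): buf='AWNW' cursor=4
After op 6 (left): buf='AWNW' cursor=3
After op 7 (left): buf='AWNW' cursor=2
After op 8 (delete): buf='AWW' cursor=2
After op 9 (end): buf='AWW' cursor=3
After op 10 (select(0,1) replace("YM")): buf='YMWW' cursor=2
After op 11 (left): buf='YMWW' cursor=1
After op 12 (end): buf='YMWW' cursor=4

Answer: YMWW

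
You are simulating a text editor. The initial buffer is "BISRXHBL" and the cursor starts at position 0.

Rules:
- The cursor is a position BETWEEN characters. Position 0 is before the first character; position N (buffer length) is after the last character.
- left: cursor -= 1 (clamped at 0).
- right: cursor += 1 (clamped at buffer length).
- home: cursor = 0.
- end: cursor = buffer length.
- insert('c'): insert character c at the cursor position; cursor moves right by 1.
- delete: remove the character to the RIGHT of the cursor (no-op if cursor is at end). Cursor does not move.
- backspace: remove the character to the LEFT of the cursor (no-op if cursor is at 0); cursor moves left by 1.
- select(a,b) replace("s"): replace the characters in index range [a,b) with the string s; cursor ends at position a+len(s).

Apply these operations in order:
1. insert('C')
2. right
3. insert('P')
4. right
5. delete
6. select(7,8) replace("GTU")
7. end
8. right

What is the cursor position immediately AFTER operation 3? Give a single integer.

Answer: 3

Derivation:
After op 1 (insert('C')): buf='CBISRXHBL' cursor=1
After op 2 (right): buf='CBISRXHBL' cursor=2
After op 3 (insert('P')): buf='CBPISRXHBL' cursor=3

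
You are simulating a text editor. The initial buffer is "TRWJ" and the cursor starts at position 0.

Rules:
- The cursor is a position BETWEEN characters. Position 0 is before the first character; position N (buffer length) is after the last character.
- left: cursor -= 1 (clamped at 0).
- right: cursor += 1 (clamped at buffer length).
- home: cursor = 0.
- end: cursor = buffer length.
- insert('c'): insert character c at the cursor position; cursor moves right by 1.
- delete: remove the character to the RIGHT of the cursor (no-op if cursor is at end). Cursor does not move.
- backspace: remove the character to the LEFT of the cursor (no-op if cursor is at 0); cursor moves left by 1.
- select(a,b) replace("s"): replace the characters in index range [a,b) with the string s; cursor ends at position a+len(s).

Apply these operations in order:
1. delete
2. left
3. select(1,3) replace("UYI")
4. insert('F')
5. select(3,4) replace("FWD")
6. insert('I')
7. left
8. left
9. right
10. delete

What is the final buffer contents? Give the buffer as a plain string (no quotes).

Answer: RUYFWDF

Derivation:
After op 1 (delete): buf='RWJ' cursor=0
After op 2 (left): buf='RWJ' cursor=0
After op 3 (select(1,3) replace("UYI")): buf='RUYI' cursor=4
After op 4 (insert('F')): buf='RUYIF' cursor=5
After op 5 (select(3,4) replace("FWD")): buf='RUYFWDF' cursor=6
After op 6 (insert('I')): buf='RUYFWDIF' cursor=7
After op 7 (left): buf='RUYFWDIF' cursor=6
After op 8 (left): buf='RUYFWDIF' cursor=5
After op 9 (right): buf='RUYFWDIF' cursor=6
After op 10 (delete): buf='RUYFWDF' cursor=6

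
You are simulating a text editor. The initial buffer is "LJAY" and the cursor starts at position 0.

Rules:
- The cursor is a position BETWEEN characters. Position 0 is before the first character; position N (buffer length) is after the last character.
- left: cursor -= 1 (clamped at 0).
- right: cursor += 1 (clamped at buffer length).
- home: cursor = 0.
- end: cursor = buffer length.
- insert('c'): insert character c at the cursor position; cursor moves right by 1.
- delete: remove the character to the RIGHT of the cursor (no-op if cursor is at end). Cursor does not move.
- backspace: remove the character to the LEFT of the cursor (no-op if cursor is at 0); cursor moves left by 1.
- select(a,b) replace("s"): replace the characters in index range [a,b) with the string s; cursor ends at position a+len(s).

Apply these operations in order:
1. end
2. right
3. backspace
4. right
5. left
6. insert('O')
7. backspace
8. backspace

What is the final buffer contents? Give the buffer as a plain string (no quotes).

Answer: LA

Derivation:
After op 1 (end): buf='LJAY' cursor=4
After op 2 (right): buf='LJAY' cursor=4
After op 3 (backspace): buf='LJA' cursor=3
After op 4 (right): buf='LJA' cursor=3
After op 5 (left): buf='LJA' cursor=2
After op 6 (insert('O')): buf='LJOA' cursor=3
After op 7 (backspace): buf='LJA' cursor=2
After op 8 (backspace): buf='LA' cursor=1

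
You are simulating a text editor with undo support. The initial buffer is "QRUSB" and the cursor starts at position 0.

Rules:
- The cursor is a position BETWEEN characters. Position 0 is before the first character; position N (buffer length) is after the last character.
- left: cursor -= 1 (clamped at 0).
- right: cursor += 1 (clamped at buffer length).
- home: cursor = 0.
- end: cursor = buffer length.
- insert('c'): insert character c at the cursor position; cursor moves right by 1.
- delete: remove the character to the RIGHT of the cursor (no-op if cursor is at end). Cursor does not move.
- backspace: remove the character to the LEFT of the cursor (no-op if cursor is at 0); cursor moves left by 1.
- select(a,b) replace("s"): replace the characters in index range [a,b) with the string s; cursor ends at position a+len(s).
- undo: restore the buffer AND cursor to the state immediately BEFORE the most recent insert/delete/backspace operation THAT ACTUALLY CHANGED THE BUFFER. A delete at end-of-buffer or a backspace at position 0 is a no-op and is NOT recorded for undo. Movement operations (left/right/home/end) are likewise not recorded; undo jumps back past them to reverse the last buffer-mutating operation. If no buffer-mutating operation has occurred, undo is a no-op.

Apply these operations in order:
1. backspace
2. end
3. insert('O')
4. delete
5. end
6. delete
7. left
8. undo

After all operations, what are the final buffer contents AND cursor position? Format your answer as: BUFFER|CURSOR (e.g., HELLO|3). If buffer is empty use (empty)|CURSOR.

Answer: QRUSB|5

Derivation:
After op 1 (backspace): buf='QRUSB' cursor=0
After op 2 (end): buf='QRUSB' cursor=5
After op 3 (insert('O')): buf='QRUSBO' cursor=6
After op 4 (delete): buf='QRUSBO' cursor=6
After op 5 (end): buf='QRUSBO' cursor=6
After op 6 (delete): buf='QRUSBO' cursor=6
After op 7 (left): buf='QRUSBO' cursor=5
After op 8 (undo): buf='QRUSB' cursor=5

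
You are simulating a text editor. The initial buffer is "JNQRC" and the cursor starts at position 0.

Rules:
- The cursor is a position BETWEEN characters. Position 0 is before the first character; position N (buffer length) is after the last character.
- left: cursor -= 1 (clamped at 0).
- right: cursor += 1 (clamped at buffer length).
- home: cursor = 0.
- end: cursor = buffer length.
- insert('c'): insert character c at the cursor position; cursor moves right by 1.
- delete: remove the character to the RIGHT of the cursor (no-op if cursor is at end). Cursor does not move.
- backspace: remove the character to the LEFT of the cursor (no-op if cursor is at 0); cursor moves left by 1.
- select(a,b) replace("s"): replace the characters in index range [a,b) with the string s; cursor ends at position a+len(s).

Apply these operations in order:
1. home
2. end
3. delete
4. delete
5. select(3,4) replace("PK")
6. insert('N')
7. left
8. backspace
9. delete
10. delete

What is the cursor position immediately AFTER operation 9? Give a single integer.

After op 1 (home): buf='JNQRC' cursor=0
After op 2 (end): buf='JNQRC' cursor=5
After op 3 (delete): buf='JNQRC' cursor=5
After op 4 (delete): buf='JNQRC' cursor=5
After op 5 (select(3,4) replace("PK")): buf='JNQPKC' cursor=5
After op 6 (insert('N')): buf='JNQPKNC' cursor=6
After op 7 (left): buf='JNQPKNC' cursor=5
After op 8 (backspace): buf='JNQPNC' cursor=4
After op 9 (delete): buf='JNQPC' cursor=4

Answer: 4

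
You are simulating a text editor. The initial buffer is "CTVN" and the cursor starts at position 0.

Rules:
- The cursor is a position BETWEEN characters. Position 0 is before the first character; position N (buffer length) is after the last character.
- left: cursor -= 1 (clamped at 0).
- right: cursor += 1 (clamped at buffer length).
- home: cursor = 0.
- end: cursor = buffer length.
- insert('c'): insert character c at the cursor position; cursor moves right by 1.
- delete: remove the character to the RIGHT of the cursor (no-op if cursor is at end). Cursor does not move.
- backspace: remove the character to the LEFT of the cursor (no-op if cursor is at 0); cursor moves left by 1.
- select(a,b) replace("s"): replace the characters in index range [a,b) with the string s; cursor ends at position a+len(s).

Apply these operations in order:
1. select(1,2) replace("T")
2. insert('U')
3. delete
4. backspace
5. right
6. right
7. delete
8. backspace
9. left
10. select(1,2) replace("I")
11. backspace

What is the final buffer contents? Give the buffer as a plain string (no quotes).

Answer: C

Derivation:
After op 1 (select(1,2) replace("T")): buf='CTVN' cursor=2
After op 2 (insert('U')): buf='CTUVN' cursor=3
After op 3 (delete): buf='CTUN' cursor=3
After op 4 (backspace): buf='CTN' cursor=2
After op 5 (right): buf='CTN' cursor=3
After op 6 (right): buf='CTN' cursor=3
After op 7 (delete): buf='CTN' cursor=3
After op 8 (backspace): buf='CT' cursor=2
After op 9 (left): buf='CT' cursor=1
After op 10 (select(1,2) replace("I")): buf='CI' cursor=2
After op 11 (backspace): buf='C' cursor=1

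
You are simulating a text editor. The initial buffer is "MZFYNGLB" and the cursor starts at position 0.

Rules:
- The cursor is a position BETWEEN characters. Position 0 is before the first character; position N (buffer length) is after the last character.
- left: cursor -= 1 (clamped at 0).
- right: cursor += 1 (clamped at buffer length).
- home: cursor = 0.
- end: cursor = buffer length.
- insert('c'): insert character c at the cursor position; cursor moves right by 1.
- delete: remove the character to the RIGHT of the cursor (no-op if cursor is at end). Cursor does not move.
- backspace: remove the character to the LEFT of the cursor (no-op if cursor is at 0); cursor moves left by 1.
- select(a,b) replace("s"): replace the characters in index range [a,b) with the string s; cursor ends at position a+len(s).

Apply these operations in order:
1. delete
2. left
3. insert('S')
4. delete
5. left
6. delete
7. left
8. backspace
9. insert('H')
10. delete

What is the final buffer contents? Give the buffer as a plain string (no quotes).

Answer: HYNGLB

Derivation:
After op 1 (delete): buf='ZFYNGLB' cursor=0
After op 2 (left): buf='ZFYNGLB' cursor=0
After op 3 (insert('S')): buf='SZFYNGLB' cursor=1
After op 4 (delete): buf='SFYNGLB' cursor=1
After op 5 (left): buf='SFYNGLB' cursor=0
After op 6 (delete): buf='FYNGLB' cursor=0
After op 7 (left): buf='FYNGLB' cursor=0
After op 8 (backspace): buf='FYNGLB' cursor=0
After op 9 (insert('H')): buf='HFYNGLB' cursor=1
After op 10 (delete): buf='HYNGLB' cursor=1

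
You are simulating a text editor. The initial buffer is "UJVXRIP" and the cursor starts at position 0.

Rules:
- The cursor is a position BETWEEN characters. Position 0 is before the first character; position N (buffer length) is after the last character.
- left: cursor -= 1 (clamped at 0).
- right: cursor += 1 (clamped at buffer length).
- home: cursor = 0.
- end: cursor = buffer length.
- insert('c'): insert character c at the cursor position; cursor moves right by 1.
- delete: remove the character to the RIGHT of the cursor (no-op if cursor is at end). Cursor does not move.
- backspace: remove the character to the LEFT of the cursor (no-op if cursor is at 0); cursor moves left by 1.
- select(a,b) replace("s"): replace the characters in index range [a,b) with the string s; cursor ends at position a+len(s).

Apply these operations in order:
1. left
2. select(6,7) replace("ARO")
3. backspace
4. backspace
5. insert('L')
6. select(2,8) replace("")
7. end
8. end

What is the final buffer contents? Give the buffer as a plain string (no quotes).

Answer: UJ

Derivation:
After op 1 (left): buf='UJVXRIP' cursor=0
After op 2 (select(6,7) replace("ARO")): buf='UJVXRIARO' cursor=9
After op 3 (backspace): buf='UJVXRIAR' cursor=8
After op 4 (backspace): buf='UJVXRIA' cursor=7
After op 5 (insert('L')): buf='UJVXRIAL' cursor=8
After op 6 (select(2,8) replace("")): buf='UJ' cursor=2
After op 7 (end): buf='UJ' cursor=2
After op 8 (end): buf='UJ' cursor=2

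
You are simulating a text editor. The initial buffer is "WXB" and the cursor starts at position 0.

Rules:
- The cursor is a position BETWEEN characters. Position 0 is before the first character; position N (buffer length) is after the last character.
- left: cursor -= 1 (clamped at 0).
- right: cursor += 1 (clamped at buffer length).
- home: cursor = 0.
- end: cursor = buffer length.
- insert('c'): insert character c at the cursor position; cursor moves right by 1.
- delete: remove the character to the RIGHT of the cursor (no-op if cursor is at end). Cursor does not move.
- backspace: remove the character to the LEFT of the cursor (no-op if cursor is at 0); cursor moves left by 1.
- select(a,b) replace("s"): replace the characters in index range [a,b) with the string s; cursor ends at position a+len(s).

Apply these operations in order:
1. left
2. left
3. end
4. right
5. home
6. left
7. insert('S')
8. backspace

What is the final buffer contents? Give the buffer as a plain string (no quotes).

After op 1 (left): buf='WXB' cursor=0
After op 2 (left): buf='WXB' cursor=0
After op 3 (end): buf='WXB' cursor=3
After op 4 (right): buf='WXB' cursor=3
After op 5 (home): buf='WXB' cursor=0
After op 6 (left): buf='WXB' cursor=0
After op 7 (insert('S')): buf='SWXB' cursor=1
After op 8 (backspace): buf='WXB' cursor=0

Answer: WXB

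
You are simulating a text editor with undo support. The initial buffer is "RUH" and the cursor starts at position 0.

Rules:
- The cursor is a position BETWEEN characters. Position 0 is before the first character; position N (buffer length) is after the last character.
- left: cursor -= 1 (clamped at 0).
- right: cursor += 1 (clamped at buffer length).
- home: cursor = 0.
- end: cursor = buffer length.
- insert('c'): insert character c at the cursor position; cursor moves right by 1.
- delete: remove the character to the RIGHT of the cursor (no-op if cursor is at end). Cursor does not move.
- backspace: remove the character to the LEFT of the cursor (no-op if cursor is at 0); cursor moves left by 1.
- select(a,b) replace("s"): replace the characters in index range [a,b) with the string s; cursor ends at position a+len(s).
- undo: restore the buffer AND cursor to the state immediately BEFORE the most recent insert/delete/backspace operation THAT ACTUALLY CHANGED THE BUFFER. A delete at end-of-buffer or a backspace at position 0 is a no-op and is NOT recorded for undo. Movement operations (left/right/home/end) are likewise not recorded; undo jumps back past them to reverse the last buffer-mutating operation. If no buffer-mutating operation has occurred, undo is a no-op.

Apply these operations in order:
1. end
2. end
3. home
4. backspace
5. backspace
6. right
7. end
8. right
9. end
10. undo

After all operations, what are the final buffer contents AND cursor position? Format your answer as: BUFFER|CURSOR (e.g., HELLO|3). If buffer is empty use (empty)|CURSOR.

Answer: RUH|3

Derivation:
After op 1 (end): buf='RUH' cursor=3
After op 2 (end): buf='RUH' cursor=3
After op 3 (home): buf='RUH' cursor=0
After op 4 (backspace): buf='RUH' cursor=0
After op 5 (backspace): buf='RUH' cursor=0
After op 6 (right): buf='RUH' cursor=1
After op 7 (end): buf='RUH' cursor=3
After op 8 (right): buf='RUH' cursor=3
After op 9 (end): buf='RUH' cursor=3
After op 10 (undo): buf='RUH' cursor=3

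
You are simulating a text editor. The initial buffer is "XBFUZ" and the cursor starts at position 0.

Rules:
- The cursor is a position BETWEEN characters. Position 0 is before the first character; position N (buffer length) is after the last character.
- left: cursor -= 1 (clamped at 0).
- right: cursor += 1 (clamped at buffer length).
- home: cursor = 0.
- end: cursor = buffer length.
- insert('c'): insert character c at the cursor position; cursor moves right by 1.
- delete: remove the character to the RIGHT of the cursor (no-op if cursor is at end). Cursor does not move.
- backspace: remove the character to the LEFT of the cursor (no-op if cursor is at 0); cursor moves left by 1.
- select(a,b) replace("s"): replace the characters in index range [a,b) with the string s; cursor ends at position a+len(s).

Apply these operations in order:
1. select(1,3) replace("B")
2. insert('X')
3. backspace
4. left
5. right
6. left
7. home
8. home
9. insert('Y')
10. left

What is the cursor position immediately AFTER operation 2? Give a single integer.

Answer: 3

Derivation:
After op 1 (select(1,3) replace("B")): buf='XBUZ' cursor=2
After op 2 (insert('X')): buf='XBXUZ' cursor=3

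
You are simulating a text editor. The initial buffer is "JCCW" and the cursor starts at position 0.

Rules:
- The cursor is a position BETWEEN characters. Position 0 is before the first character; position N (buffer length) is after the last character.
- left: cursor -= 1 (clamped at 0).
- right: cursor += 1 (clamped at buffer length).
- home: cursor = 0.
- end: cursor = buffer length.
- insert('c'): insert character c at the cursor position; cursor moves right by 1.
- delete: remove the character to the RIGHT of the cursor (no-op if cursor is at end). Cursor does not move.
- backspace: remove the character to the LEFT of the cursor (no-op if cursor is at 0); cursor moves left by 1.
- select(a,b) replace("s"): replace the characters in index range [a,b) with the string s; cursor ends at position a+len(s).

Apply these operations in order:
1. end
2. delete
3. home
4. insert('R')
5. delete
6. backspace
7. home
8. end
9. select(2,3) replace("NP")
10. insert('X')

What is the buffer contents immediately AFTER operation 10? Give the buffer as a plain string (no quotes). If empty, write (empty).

Answer: CCNPX

Derivation:
After op 1 (end): buf='JCCW' cursor=4
After op 2 (delete): buf='JCCW' cursor=4
After op 3 (home): buf='JCCW' cursor=0
After op 4 (insert('R')): buf='RJCCW' cursor=1
After op 5 (delete): buf='RCCW' cursor=1
After op 6 (backspace): buf='CCW' cursor=0
After op 7 (home): buf='CCW' cursor=0
After op 8 (end): buf='CCW' cursor=3
After op 9 (select(2,3) replace("NP")): buf='CCNP' cursor=4
After op 10 (insert('X')): buf='CCNPX' cursor=5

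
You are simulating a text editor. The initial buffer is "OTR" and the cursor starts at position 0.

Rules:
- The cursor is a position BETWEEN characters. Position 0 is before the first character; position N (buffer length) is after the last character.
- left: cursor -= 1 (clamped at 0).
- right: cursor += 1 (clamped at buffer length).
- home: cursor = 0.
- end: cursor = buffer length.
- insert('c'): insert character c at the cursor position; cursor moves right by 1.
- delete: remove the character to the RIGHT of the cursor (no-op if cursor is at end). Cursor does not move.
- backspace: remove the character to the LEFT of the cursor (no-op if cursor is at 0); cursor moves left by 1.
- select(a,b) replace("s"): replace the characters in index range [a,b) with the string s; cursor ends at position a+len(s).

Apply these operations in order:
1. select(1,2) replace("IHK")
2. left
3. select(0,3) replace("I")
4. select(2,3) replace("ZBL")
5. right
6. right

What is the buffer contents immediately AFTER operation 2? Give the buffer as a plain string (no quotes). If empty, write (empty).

Answer: OIHKR

Derivation:
After op 1 (select(1,2) replace("IHK")): buf='OIHKR' cursor=4
After op 2 (left): buf='OIHKR' cursor=3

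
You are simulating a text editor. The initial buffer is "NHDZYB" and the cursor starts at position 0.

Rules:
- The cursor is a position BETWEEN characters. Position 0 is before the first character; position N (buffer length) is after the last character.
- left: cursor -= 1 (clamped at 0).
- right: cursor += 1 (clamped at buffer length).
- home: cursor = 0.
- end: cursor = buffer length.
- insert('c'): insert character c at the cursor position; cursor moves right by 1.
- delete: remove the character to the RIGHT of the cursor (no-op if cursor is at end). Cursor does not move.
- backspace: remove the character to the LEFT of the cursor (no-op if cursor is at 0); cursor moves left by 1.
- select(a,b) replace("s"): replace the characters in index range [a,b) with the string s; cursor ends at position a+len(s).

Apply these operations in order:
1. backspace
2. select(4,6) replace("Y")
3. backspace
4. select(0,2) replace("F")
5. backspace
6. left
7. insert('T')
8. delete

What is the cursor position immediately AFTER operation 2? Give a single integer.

After op 1 (backspace): buf='NHDZYB' cursor=0
After op 2 (select(4,6) replace("Y")): buf='NHDZY' cursor=5

Answer: 5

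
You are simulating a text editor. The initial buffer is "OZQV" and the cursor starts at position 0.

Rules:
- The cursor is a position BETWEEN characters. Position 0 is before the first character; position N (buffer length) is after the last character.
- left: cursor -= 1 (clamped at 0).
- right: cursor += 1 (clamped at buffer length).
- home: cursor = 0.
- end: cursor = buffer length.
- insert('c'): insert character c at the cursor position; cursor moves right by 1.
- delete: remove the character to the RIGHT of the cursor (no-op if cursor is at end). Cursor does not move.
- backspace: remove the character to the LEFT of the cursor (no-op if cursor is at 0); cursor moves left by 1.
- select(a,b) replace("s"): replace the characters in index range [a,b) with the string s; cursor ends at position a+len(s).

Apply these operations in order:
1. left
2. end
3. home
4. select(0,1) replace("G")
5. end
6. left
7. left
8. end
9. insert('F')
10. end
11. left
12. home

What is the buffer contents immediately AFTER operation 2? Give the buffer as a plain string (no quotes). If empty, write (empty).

Answer: OZQV

Derivation:
After op 1 (left): buf='OZQV' cursor=0
After op 2 (end): buf='OZQV' cursor=4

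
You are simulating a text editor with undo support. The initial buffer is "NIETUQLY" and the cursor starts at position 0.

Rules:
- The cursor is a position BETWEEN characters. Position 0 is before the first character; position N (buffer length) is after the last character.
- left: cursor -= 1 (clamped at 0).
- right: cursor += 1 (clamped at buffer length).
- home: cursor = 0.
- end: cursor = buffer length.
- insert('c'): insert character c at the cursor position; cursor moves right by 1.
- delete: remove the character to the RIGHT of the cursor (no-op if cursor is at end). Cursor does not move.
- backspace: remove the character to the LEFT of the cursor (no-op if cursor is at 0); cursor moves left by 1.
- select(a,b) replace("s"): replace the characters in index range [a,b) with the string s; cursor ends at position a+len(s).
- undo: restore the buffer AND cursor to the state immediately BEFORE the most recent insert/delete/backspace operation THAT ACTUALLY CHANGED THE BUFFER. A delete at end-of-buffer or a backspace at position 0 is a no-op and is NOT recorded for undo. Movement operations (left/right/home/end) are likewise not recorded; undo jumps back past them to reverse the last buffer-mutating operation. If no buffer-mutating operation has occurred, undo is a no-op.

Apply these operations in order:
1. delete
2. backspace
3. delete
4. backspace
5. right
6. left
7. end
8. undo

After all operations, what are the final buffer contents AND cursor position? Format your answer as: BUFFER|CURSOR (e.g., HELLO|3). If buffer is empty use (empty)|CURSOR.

After op 1 (delete): buf='IETUQLY' cursor=0
After op 2 (backspace): buf='IETUQLY' cursor=0
After op 3 (delete): buf='ETUQLY' cursor=0
After op 4 (backspace): buf='ETUQLY' cursor=0
After op 5 (right): buf='ETUQLY' cursor=1
After op 6 (left): buf='ETUQLY' cursor=0
After op 7 (end): buf='ETUQLY' cursor=6
After op 8 (undo): buf='IETUQLY' cursor=0

Answer: IETUQLY|0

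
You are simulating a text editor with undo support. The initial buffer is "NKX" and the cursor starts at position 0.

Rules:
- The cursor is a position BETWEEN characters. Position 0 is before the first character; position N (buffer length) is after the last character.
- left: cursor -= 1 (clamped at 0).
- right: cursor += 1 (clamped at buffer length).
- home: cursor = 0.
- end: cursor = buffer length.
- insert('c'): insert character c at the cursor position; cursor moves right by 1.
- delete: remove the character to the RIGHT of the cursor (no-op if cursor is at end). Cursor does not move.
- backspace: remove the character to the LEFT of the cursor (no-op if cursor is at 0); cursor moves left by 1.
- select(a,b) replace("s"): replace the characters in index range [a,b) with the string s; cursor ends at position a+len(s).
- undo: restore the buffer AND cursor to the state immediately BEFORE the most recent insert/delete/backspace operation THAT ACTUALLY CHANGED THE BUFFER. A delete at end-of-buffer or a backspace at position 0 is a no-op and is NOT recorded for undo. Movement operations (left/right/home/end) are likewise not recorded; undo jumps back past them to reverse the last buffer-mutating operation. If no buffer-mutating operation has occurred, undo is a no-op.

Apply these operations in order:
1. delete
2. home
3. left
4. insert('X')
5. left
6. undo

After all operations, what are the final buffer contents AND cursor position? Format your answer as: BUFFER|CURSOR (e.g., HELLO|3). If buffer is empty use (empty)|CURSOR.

After op 1 (delete): buf='KX' cursor=0
After op 2 (home): buf='KX' cursor=0
After op 3 (left): buf='KX' cursor=0
After op 4 (insert('X')): buf='XKX' cursor=1
After op 5 (left): buf='XKX' cursor=0
After op 6 (undo): buf='KX' cursor=0

Answer: KX|0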